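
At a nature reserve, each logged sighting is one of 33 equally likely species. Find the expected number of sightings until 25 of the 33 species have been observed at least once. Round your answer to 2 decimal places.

45.24

With k distinct species already seen, the next new one arrives after an expected 33/(33-k) sightings.
Sum over k = 0,...,24: E = 33/33 + 33/32 + 33/31 + ... + 33/10 + 33/9 = 45.241.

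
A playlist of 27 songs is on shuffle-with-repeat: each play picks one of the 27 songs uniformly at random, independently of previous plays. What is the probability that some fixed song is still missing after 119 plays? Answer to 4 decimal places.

0.0112

On each play the fixed song fails to appear with probability 26/27.
P(still missing after 119) = (26/27)^119 = 0.01121.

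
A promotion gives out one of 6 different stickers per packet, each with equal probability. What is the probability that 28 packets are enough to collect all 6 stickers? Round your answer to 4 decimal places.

Let A_i be the event that sticker i is missing after 28 packets. By inclusion–exclusion on the A_i,
P(all seen) = Σ_{j=0}^{6} (-1)^j C(6,j)((6-j)/6)^28
= 1.00000 - 0.03640 + 0.00018 - 0.00000 + 0.00000 - 0.00000 + 0.00000
= 0.96378.

0.9638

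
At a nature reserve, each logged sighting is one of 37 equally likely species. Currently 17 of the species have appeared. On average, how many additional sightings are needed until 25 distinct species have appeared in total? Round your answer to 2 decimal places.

18.30

From k distinct to k+1 distinct takes on average 37/(37-k) sightings.
Sum over k = 17,...,24: E = 37/20 + 37/19 + 37/18 + ... + 37/14 + 37/13 = 18.298.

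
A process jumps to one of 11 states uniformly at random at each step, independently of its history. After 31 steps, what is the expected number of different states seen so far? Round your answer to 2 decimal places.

10.43

For each state, P(seen in 31 steps) = 1 - (10/11)^31 = 0.948.
By linearity of expectation, E[distinct seen] = 11·(1 - (10/11)^31) = 10.427.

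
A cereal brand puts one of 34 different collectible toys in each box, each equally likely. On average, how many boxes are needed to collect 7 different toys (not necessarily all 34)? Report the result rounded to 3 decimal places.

With k distinct toys already seen, the next new one arrives after an expected 34/(34-k) boxes.
Sum over k = 0,...,6: E = 34/34 + 34/33 + 34/32 + ... + 34/29 + 34/28 = 7.7096.

7.710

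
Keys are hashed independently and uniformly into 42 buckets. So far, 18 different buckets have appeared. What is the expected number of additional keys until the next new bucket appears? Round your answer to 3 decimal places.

Each key yields a new bucket with probability (42-18)/42 = 24/42, so the wait is geometric with mean 42/24.
E = 42/24 = 1.7500.

1.750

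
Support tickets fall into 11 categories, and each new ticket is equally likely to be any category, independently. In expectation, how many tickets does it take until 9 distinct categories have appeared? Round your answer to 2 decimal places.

Going from k to k+1 distinct takes a geometric number of tickets with mean 11/(11-k).
Sum over k = 0,...,8: E = 11/11 + 11/10 + 11/9 + ... + 11/4 + 11/3 = 16.719.

16.72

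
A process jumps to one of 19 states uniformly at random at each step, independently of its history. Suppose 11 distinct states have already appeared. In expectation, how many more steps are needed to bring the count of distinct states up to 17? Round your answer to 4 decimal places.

23.1393

With k distinct states already seen, the next new one takes an expected 19/(19-k) steps.
Sum over k = 11,...,16: E = 19/8 + 19/7 + 19/6 + 19/5 + 19/4 + 19/3 = 23.13929.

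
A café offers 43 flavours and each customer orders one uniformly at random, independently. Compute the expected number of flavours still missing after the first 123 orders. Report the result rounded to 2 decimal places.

2.38

For each flavour, P(unseen after 123) = (42/43)^123 = 0.055.
By linearity of expectation, E[unseen] = 43·(42/43)^123 = 2.380.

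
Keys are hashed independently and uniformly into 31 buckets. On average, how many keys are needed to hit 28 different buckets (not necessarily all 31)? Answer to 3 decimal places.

Going from k to k+1 distinct takes a geometric number of keys with mean 31/(31-k).
Sum over k = 0,...,27: E = 31/31 + 31/30 + 31/29 + ... + 31/5 + 31/4 = 68.0113.

68.011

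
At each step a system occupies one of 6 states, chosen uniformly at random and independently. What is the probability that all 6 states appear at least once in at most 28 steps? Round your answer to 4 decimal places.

Let A_i be the event that state i is missing after 28 steps. By inclusion–exclusion on the A_i,
P(all seen) = Σ_{j=0}^{6} (-1)^j C(6,j)((6-j)/6)^28
= 1.00000 - 0.03640 + 0.00018 - 0.00000 + 0.00000 - 0.00000 + 0.00000
= 0.96378.

0.9638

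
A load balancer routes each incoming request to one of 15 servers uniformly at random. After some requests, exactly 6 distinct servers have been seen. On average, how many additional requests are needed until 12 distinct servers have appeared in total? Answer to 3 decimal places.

14.935

From k distinct to k+1 distinct takes on average 15/(15-k) requests.
Sum over k = 6,...,11: E = 15/9 + 15/8 + 15/7 + 15/6 + 15/5 + 15/4 = 14.9345.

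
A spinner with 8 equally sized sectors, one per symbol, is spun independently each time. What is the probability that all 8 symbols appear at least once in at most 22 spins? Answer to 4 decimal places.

0.6243

By inclusion–exclusion over which symbols are missing,
P(all seen) = Σ_{j=0}^{8} (-1)^j C(8,j)((8-j)/8)^22
= 1.00000 - 0.42390 + 0.04995 - 0.00181 + 0.00002 - 0.00000 + 0.00000 - 0.00000 + 0.00000
= 0.62425.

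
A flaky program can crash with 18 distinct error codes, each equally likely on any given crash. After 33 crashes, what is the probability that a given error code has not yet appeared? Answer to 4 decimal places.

0.1516

On each crash the fixed error code fails to appear with probability 17/18.
P(still missing after 33) = (17/18)^33 = 0.15164.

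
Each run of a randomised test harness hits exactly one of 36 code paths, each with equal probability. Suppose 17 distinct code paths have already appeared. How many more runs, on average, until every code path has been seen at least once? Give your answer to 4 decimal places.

127.7186

From k distinct to k+1 distinct takes on average 36/(36-k) runs.
Sum over k = 17,...,35: E = 36/19 + 36/18 + 36/17 + ... + 36/2 + 36/1 = 127.71863.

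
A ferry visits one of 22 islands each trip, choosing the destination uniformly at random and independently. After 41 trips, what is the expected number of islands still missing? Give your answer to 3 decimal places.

3.267

For each island, P(unseen after 41) = (21/22)^41 = 0.1485.
By linearity of expectation, E[unseen] = 22·(21/22)^41 = 3.2665.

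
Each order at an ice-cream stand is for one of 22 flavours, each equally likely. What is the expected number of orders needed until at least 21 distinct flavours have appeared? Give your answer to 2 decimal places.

59.20

Going from k to k+1 distinct takes a geometric number of orders with mean 22/(22-k).
Sum over k = 0,...,20: E = 22/22 + 22/21 + 22/20 + ... + 22/3 + 22/2 = 59.198.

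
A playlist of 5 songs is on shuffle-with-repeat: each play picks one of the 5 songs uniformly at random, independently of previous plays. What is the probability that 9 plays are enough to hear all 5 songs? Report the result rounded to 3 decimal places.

0.427

Let A_i be the event that song i is missing after 9 plays. By inclusion–exclusion on the A_i,
P(all seen) = Σ_{j=0}^{5} (-1)^j C(5,j)((5-j)/5)^9
= 1.0000 - 0.6711 + 0.1008 - 0.0026 + 0.0000 - 0.0000
= 0.4271.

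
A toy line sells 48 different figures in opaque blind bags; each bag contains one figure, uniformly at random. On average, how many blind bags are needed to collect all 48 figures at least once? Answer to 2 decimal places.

Split into phases: going from k distinct to k+1 distinct takes on average 48/(48-k) blind bags.
E[T] = 48/48 + 48/47 + 48/46 + ... + 48/2 + 48/1 = 48·H_{48}.
H_{48} = 4.459, so E[T] = 214.022.

214.02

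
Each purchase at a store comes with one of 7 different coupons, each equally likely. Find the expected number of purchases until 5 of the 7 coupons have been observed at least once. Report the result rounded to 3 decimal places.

Going from k to k+1 distinct takes a geometric number of purchases with mean 7/(7-k).
Sum over k = 0,...,4: E = 7/7 + 7/6 + 7/5 + 7/4 + 7/3 = 7.6500.

7.650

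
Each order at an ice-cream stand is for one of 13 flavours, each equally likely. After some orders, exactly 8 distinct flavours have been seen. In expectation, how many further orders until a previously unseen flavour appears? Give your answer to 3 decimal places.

The number of orders until the next new flavour is geometric with success probability 5/13, so its mean is 13/5.
E = 13/5 = 2.6000.

2.600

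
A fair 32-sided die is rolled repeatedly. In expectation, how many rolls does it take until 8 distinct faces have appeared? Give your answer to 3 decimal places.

Going from k to k+1 distinct takes a geometric number of rolls with mean 32/(32-k).
Sum over k = 0,...,7: E = 32/32 + 32/31 + 32/30 + ... + 32/26 + 32/25 = 9.0412.

9.041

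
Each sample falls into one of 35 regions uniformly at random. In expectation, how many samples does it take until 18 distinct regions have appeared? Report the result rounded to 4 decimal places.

24.7530

With k distinct regions already seen, the next new one arrives after an expected 35/(35-k) samples.
Sum over k = 0,...,17: E = 35/35 + 35/34 + 35/33 + ... + 35/19 + 35/18 = 24.75301.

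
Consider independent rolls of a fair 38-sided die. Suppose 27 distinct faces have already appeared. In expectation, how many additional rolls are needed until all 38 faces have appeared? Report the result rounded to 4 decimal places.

114.7553

From k distinct to k+1 distinct takes on average 38/(38-k) rolls.
Sum over k = 27,...,37: E = 38/11 + 38/10 + 38/9 + ... + 38/2 + 38/1 = 114.75534.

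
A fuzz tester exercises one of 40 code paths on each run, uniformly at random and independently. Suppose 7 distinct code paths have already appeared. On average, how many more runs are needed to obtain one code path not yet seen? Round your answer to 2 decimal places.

1.21

The number of runs until the next new code path is geometric with success probability 33/40, so its mean is 40/33.
E = 40/33 = 1.212.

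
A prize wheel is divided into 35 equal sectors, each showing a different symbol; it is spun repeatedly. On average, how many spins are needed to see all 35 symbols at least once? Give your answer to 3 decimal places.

145.137

After k distinct symbols have appeared, the next spin gives a new one with probability (35-k)/35, so the expected wait for the (k+1)-th is 35/(35-k).
E[T] = 35/35 + 35/34 + 35/33 + ... + 35/2 + 35/1 = 35·H_{35}.
H_{35} = 4.1468, so E[T] = 145.1373.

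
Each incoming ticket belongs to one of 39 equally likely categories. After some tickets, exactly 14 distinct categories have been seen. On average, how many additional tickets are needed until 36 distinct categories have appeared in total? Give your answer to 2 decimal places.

From k distinct to k+1 distinct takes on average 39/(39-k) tickets.
Sum over k = 14,...,35: E = 39/25 + 39/24 + 39/23 + ... + 39/5 + 39/4 = 77.322.

77.32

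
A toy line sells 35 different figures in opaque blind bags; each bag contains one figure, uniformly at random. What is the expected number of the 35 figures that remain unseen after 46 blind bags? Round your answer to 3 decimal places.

9.225

For each figure, P(unseen after 46) = (34/35)^46 = 0.2636.
By linearity of expectation, E[unseen] = 35·(34/35)^46 = 9.2250.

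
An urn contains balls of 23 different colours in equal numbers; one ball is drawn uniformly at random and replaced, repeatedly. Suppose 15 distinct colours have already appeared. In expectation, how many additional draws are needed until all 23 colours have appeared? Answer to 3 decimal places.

62.511

With k distinct colours already seen, the next new one takes an expected 23/(23-k) draws.
Sum over k = 15,...,22: E = 23/8 + 23/7 + 23/6 + ... + 23/2 + 23/1 = 62.5107.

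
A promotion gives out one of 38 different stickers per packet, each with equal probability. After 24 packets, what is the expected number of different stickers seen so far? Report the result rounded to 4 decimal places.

For each sticker, P(seen in 24 packets) = 1 - (37/38)^24 = 0.47273.
By linearity of expectation, E[distinct seen] = 38·(1 - (37/38)^24) = 17.96365.

17.9636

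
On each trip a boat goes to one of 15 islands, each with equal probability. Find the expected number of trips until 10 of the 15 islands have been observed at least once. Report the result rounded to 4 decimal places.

15.5234

With k distinct islands already seen, the next new one arrives after an expected 15/(15-k) trips.
Sum over k = 0,...,9: E = 15/15 + 15/14 + 15/13 + ... + 15/7 + 15/6 = 15.52343.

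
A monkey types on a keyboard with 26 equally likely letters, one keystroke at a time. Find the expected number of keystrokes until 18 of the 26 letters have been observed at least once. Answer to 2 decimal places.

29.55

Going from k to k+1 distinct takes a geometric number of keystrokes with mean 26/(26-k).
Sum over k = 0,...,17: E = 26/26 + 26/25 + 26/24 + ... + 26/10 + 26/9 = 29.551.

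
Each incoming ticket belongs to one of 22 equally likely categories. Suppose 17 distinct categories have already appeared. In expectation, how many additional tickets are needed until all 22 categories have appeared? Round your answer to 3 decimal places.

With k distinct categories already seen, the next new one takes an expected 22/(22-k) tickets.
Sum over k = 17,...,21: E = 22/5 + 22/4 + 22/3 + 22/2 + 22/1 = 50.2333.

50.233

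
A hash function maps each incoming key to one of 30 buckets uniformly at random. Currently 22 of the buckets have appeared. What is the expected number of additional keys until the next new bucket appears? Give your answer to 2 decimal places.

3.75

Each key yields a new bucket with probability (30-22)/30 = 8/30, so the wait is geometric with mean 30/8.
E = 30/8 = 3.750.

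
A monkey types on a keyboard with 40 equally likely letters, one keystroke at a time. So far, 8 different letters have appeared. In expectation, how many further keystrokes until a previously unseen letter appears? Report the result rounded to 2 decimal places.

1.25

The number of keystrokes until the next new letter is geometric with success probability 32/40, so its mean is 40/32.
E = 40/32 = 1.250.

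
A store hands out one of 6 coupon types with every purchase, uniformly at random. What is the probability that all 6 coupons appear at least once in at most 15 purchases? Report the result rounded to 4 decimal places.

0.6442

By inclusion–exclusion over which coupons are missing,
P(all seen) = Σ_{j=0}^{6} (-1)^j C(6,j)((6-j)/6)^15
= 1.00000 - 0.38943 + 0.03425 - 0.00061 + 0.00000 - 0.00000 + 0.00000
= 0.64421.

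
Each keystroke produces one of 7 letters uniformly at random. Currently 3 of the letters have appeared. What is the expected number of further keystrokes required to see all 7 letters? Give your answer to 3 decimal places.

With k distinct letters already seen, the next new one takes an expected 7/(7-k) keystrokes.
Sum over k = 3,...,6: E = 7/4 + 7/3 + 7/2 + 7/1 = 14.5833.

14.583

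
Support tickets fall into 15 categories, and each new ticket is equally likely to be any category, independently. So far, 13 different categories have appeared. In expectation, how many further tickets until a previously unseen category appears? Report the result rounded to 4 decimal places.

Each ticket yields a new category with probability (15-13)/15 = 2/15, so the wait is geometric with mean 15/2.
E = 15/2 = 7.50000.

7.5000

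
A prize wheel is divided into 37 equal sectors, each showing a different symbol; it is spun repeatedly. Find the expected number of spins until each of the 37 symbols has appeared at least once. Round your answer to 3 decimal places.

The wait to go from k to k+1 distinct symbols is geometric with mean 37/(37-k).
E[T] = 37/37 + 37/36 + 37/35 + ... + 37/2 + 37/1 = 37·H_{37}.
H_{37} = 4.2016, so E[T] = 155.4587.

155.459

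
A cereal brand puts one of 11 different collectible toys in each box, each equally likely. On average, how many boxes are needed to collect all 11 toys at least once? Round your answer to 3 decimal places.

After k distinct toys have appeared, the next box gives a new one with probability (11-k)/11, so the expected wait for the (k+1)-th is 11/(11-k).
E[T] = 11/11 + 11/10 + 11/9 + ... + 11/2 + 11/1 = 11·H_{11}.
H_{11} = 3.0199, so E[T] = 33.2187.

33.219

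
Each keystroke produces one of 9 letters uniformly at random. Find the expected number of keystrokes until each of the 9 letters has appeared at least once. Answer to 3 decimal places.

After k distinct letters have appeared, the next keystroke gives a new one with probability (9-k)/9, so the expected wait for the (k+1)-th is 9/(9-k).
E[T] = 9/9 + 9/8 + 9/7 + ... + 9/2 + 9/1 = 9·H_{9}.
H_{9} = 2.8290, so E[T] = 25.4607.

25.461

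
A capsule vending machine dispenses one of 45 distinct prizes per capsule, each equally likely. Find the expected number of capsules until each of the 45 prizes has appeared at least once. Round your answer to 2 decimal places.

After k distinct prizes have appeared, the next capsule gives a new one with probability (45-k)/45, so the expected wait for the (k+1)-th is 45/(45-k).
E[T] = 45/45 + 45/44 + 45/43 + ... + 45/2 + 45/1 = 45·H_{45}.
H_{45} = 4.395, so E[T] = 197.773.

197.77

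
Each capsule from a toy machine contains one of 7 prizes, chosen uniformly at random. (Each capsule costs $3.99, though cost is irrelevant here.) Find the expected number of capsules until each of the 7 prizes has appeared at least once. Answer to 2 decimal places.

The wait to go from k to k+1 distinct prizes is geometric with mean 7/(7-k).
E[T] = 7/7 + 7/6 + 7/5 + ... + 7/2 + 7/1 = 7·H_{7}.
H_{7} = 2.593, so E[T] = 18.150.

18.15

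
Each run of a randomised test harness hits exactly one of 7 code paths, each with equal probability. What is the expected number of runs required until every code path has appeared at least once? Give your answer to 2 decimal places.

After k distinct code paths have appeared, the next run gives a new one with probability (7-k)/7, so the expected wait for the (k+1)-th is 7/(7-k).
E[T] = 7/7 + 7/6 + 7/5 + ... + 7/2 + 7/1 = 7·H_{7}.
H_{7} = 2.593, so E[T] = 18.150.

18.15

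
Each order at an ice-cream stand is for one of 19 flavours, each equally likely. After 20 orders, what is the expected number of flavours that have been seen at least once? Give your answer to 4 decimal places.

12.5564

For each flavour, P(seen in 20 orders) = 1 - (18/19)^20 = 0.66086.
By linearity of expectation, E[distinct seen] = 19·(1 - (18/19)^20) = 12.55635.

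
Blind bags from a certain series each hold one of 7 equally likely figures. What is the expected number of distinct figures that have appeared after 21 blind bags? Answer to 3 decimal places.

6.725

For each figure, P(seen in 21 blind bags) = 1 - (6/7)^21 = 0.9607.
By linearity of expectation, E[distinct seen] = 7·(1 - (6/7)^21) = 6.7251.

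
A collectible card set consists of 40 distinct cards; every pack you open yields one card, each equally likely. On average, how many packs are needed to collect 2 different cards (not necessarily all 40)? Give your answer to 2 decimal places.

With k distinct cards already seen, the next new one arrives after an expected 40/(40-k) packs.
Sum over k = 0,...,1: E = 40/40 + 40/39 = 2.026.

2.03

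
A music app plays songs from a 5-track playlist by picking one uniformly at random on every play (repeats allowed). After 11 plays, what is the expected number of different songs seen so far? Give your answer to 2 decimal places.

4.57

For each song, P(seen in 11 plays) = 1 - (4/5)^11 = 0.914.
By linearity of expectation, E[distinct seen] = 5·(1 - (4/5)^11) = 4.571.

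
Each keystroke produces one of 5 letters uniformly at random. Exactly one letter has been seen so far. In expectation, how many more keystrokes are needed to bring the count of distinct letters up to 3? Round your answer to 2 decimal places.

2.92

The wait to go from k to k+1 distinct letters is geometric with mean 5/(5-k).
Sum over k = 1,...,2: E = 5/4 + 5/3 = 2.917.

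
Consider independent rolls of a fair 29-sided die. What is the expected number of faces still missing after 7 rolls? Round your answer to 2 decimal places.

22.68

For each face, P(unseen after 7) = (28/29)^7 = 0.782.
By linearity of expectation, E[unseen] = 29·(28/29)^7 = 22.684.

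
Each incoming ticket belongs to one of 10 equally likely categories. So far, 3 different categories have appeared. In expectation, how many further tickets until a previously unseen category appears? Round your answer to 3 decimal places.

The number of tickets until the next new category is geometric with success probability 7/10, so its mean is 10/7.
E = 10/7 = 1.4286.

1.429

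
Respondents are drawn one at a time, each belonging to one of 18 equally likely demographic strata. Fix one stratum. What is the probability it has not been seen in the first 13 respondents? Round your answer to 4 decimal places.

On each respondent the fixed stratum fails to appear with probability 17/18.
P(still missing after 13) = (17/18)^13 = 0.47566.

0.4757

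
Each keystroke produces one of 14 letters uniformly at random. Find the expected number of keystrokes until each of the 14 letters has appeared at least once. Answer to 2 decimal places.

Split into phases: going from k distinct to k+1 distinct takes on average 14/(14-k) keystrokes.
E[T] = 14/14 + 14/13 + 14/12 + ... + 14/2 + 14/1 = 14·H_{14}.
H_{14} = 3.252, so E[T] = 45.522.

45.52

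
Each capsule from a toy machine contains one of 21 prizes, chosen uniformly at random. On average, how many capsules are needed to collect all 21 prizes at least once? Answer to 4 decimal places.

76.5525

The wait to go from k to k+1 distinct prizes is geometric with mean 21/(21-k).
E[T] = 21/21 + 21/20 + 21/19 + ... + 21/2 + 21/1 = 21·H_{21}.
H_{21} = 3.64536, so E[T] = 76.55253.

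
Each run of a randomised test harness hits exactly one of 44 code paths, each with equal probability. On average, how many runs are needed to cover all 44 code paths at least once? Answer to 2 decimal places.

192.40

After k distinct code paths have appeared, the next run gives a new one with probability (44-k)/44, so the expected wait for the (k+1)-th is 44/(44-k).
E[T] = 44/44 + 44/43 + 44/42 + ... + 44/2 + 44/1 = 44·H_{44}.
H_{44} = 4.373, so E[T] = 192.400.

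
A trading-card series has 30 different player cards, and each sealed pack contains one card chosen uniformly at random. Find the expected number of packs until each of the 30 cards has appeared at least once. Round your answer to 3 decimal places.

After k distinct cards have appeared, the next pack gives a new one with probability (30-k)/30, so the expected wait for the (k+1)-th is 30/(30-k).
E[T] = 30/30 + 30/29 + 30/28 + ... + 30/2 + 30/1 = 30·H_{30}.
H_{30} = 3.9950, so E[T] = 119.8496.

119.850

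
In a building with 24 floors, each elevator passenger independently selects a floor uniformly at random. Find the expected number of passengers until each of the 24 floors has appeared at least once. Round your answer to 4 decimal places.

After k distinct floors have appeared, the next passenger gives a new one with probability (24-k)/24, so the expected wait for the (k+1)-th is 24/(24-k).
E[T] = 24/24 + 24/23 + 24/22 + ... + 24/2 + 24/1 = 24·H_{24}.
H_{24} = 3.77596, so E[T] = 90.62300.

90.6230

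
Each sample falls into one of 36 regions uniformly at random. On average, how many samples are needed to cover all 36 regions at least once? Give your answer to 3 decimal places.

150.284

Split into phases: going from k distinct to k+1 distinct takes on average 36/(36-k) samples.
E[T] = 36/36 + 36/35 + 36/34 + ... + 36/2 + 36/1 = 36·H_{36}.
H_{36} = 4.1746, so E[T] = 150.2841.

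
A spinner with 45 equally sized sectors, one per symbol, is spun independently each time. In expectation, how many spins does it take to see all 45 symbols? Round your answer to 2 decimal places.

The wait to go from k to k+1 distinct symbols is geometric with mean 45/(45-k).
E[T] = 45/45 + 45/44 + 45/43 + ... + 45/2 + 45/1 = 45·H_{45}.
H_{45} = 4.395, so E[T] = 197.773.

197.77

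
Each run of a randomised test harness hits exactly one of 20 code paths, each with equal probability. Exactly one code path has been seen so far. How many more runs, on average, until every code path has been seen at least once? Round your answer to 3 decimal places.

From k distinct to k+1 distinct takes on average 20/(20-k) runs.
Sum over k = 1,...,19: E = 20/19 + 20/18 + 20/17 + ... + 20/2 + 20/1 = 70.9548.

70.955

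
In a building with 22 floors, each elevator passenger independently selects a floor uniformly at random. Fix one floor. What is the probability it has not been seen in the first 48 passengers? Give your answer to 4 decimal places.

0.1072

Each passenger misses the fixed floor with probability (22-1)/22 = 21/22, independently.
P(still missing after 48) = (21/22)^48 = 0.10721.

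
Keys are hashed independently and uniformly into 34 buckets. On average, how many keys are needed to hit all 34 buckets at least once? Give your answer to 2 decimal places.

The wait to go from k to k+1 distinct buckets is geometric with mean 34/(34-k).
E[T] = 34/34 + 34/33 + 34/32 + ... + 34/2 + 34/1 = 34·H_{34}.
H_{34} = 4.118, so E[T] = 140.019.

140.02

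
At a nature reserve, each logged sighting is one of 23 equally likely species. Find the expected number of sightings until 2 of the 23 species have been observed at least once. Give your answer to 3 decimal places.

2.045

Going from k to k+1 distinct takes a geometric number of sightings with mean 23/(23-k).
Sum over k = 0,...,1: E = 23/23 + 23/22 = 2.0455.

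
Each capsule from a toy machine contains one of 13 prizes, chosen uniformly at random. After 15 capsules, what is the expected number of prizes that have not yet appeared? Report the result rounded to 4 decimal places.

3.9130

For each prize, P(unseen after 15) = (12/13)^15 = 0.30100.
By linearity of expectation, E[unseen] = 13·(12/13)^15 = 3.91302.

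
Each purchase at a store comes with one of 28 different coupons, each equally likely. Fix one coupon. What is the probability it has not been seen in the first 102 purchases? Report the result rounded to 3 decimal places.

0.024

Each purchase misses the fixed coupon with probability (28-1)/28 = 27/28, independently.
P(still missing after 102) = (27/28)^102 = 0.0245.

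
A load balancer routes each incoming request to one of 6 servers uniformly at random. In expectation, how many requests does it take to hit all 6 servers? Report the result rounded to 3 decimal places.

14.700

The wait to go from k to k+1 distinct servers is geometric with mean 6/(6-k).
E[T] = 6/6 + 6/5 + 6/4 + 6/3 + 6/2 + 6/1 = 6·H_{6}.
H_{6} = 2.4500, so E[T] = 14.7000.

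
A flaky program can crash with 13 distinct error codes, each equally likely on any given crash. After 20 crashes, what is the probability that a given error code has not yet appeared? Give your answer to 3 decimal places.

On each crash the fixed error code fails to appear with probability 12/13.
P(still missing after 20) = (12/13)^20 = 0.2017.

0.202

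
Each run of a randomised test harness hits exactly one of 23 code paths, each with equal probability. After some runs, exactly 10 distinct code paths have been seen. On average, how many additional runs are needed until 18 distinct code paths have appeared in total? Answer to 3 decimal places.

From k distinct to k+1 distinct takes on average 23/(23-k) runs.
Sum over k = 10,...,17: E = 23/13 + 23/12 + 23/11 + ... + 23/7 + 23/6 = 20.6264.

20.626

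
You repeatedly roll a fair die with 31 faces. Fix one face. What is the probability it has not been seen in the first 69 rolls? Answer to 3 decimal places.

Each roll misses the fixed face with probability (31-1)/31 = 30/31, independently.
P(still missing after 69) = (30/31)^69 = 0.1041.

0.104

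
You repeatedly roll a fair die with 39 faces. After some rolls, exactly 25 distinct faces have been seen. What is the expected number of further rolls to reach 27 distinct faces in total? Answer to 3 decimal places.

5.786

With k distinct faces already seen, the next new one takes an expected 39/(39-k) rolls.
Sum over k = 25,...,26: E = 39/14 + 39/13 = 5.7857.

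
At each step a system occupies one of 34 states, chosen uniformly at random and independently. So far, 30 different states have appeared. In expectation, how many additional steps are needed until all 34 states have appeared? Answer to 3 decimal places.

From k distinct to k+1 distinct takes on average 34/(34-k) steps.
Sum over k = 30,...,33: E = 34/4 + 34/3 + 34/2 + 34/1 = 70.8333.

70.833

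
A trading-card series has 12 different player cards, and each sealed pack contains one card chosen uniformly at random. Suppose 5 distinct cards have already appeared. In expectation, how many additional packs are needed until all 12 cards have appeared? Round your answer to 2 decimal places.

31.11

The wait to go from k to k+1 distinct cards is geometric with mean 12/(12-k).
Sum over k = 5,...,11: E = 12/7 + 12/6 + 12/5 + ... + 12/2 + 12/1 = 31.114.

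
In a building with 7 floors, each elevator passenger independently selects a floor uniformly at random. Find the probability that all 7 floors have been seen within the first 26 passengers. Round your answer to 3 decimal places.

0.876

Let A_i be the event that floor i is missing after 26 passengers. By inclusion–exclusion on the A_i,
P(all seen) = Σ_{j=0}^{7} (-1)^j C(7,j)((7-j)/7)^26
= 1.0000 - 0.1272 + 0.0033 - 0.0000 + 0.0000 - 0.0000 + 0.0000 - 0.0000
= 0.8761.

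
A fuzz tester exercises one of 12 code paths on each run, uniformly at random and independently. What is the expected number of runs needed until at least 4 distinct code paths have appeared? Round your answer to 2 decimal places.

Going from k to k+1 distinct takes a geometric number of runs with mean 12/(12-k).
Sum over k = 0,...,3: E = 12/12 + 12/11 + 12/10 + 12/9 = 4.624.

4.62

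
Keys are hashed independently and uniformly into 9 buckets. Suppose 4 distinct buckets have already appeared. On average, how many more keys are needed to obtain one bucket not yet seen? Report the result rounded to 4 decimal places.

1.8000

Each key yields a new bucket with probability (9-4)/9 = 5/9, so the wait is geometric with mean 9/5.
E = 9/5 = 1.80000.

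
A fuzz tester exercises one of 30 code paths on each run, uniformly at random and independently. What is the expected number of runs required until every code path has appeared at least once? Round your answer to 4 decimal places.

The wait to go from k to k+1 distinct code paths is geometric with mean 30/(30-k).
E[T] = 30/30 + 30/29 + 30/28 + ... + 30/2 + 30/1 = 30·H_{30}.
H_{30} = 3.99499, so E[T] = 119.84961.

119.8496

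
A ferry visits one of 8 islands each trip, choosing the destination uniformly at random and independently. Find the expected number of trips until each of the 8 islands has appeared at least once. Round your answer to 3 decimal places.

21.743

After k distinct islands have appeared, the next trip gives a new one with probability (8-k)/8, so the expected wait for the (k+1)-th is 8/(8-k).
E[T] = 8/8 + 8/7 + 8/6 + ... + 8/2 + 8/1 = 8·H_{8}.
H_{8} = 2.7179, so E[T] = 21.7429.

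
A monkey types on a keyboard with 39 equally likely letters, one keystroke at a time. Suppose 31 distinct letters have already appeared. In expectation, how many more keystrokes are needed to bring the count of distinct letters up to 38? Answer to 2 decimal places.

67.00

From k distinct to k+1 distinct takes on average 39/(39-k) keystrokes.
Sum over k = 31,...,37: E = 39/8 + 39/7 + 39/6 + ... + 39/3 + 39/2 = 66.996.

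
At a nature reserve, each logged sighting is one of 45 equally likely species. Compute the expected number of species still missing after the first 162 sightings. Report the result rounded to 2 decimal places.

For each species, P(unseen after 162) = (44/45)^162 = 0.026.
By linearity of expectation, E[unseen] = 45·(44/45)^162 = 1.181.

1.18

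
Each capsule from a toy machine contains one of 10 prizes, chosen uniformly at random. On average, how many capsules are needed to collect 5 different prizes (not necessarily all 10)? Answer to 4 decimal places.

Going from k to k+1 distinct takes a geometric number of capsules with mean 10/(10-k).
Sum over k = 0,...,4: E = 10/10 + 10/9 + 10/8 + 10/7 + 10/6 = 6.45635.

6.4563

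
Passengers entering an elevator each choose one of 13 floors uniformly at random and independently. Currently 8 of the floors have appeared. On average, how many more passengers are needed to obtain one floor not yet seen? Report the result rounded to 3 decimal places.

2.600

Each passenger yields a new floor with probability (13-8)/13 = 5/13, so the wait is geometric with mean 13/5.
E = 13/5 = 2.6000.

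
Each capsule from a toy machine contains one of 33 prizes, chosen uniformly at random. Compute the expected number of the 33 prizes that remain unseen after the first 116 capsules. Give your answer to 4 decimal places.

For each prize, P(unseen after 116) = (32/33)^116 = 0.02817.
By linearity of expectation, E[unseen] = 33·(32/33)^116 = 0.92960.

0.9296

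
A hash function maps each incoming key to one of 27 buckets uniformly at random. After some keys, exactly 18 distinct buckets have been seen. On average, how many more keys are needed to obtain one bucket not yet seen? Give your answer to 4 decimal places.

3.0000

Each key yields a new bucket with probability (27-18)/27 = 9/27, so the wait is geometric with mean 27/9.
E = 27/9 = 3.00000.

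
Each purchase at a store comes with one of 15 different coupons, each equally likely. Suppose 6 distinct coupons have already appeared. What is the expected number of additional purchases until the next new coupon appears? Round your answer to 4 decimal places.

1.6667

The number of purchases until the next new coupon is geometric with success probability 9/15, so its mean is 15/9.
E = 15/9 = 1.66667.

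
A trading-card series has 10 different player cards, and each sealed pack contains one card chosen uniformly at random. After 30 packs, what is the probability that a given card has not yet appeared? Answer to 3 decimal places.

Each pack misses the fixed card with probability (10-1)/10 = 9/10, independently.
P(still missing after 30) = (9/10)^30 = 0.0424.

0.042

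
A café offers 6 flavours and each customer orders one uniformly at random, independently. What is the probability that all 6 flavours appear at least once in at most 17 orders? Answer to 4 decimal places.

Let A_i be the event that flavour i is missing after 17 orders. By inclusion–exclusion on the A_i,
P(all seen) = Σ_{j=0}^{6} (-1)^j C(6,j)((6-j)/6)^17
= 1.00000 - 0.27044 + 0.01522 - 0.00015 + 0.00000 - 0.00000 + 0.00000
= 0.74463.

0.7446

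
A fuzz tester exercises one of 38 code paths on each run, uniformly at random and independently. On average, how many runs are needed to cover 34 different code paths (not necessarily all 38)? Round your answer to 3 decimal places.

With k distinct code paths already seen, the next new one arrives after an expected 38/(38-k) runs.
Sum over k = 0,...,33: E = 38/38 + 38/37 + 38/36 + ... + 38/6 + 38/5 = 81.4936.

81.494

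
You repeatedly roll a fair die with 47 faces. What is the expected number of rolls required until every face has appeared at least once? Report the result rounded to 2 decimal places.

208.58

Split into phases: going from k distinct to k+1 distinct takes on average 47/(47-k) rolls.
E[T] = 47/47 + 47/46 + 47/45 + ... + 47/2 + 47/1 = 47·H_{47}.
H_{47} = 4.438, so E[T] = 208.584.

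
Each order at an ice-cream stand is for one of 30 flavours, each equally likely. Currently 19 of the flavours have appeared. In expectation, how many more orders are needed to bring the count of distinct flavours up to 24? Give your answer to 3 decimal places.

17.096

The wait to go from k to k+1 distinct flavours is geometric with mean 30/(30-k).
Sum over k = 19,...,23: E = 30/11 + 30/10 + 30/9 + 30/8 + 30/7 = 17.0963.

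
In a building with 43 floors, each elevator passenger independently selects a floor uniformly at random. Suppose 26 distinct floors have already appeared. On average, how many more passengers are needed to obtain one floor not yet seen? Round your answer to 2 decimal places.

2.53

Each passenger yields a new floor with probability (43-26)/43 = 17/43, so the wait is geometric with mean 43/17.
E = 43/17 = 2.529.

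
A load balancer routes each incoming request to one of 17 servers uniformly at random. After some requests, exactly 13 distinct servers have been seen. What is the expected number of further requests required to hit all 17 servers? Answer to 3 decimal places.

35.417

From k distinct to k+1 distinct takes on average 17/(17-k) requests.
Sum over k = 13,...,16: E = 17/4 + 17/3 + 17/2 + 17/1 = 35.4167.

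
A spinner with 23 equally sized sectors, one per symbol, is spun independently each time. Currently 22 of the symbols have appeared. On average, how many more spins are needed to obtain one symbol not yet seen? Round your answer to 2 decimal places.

23.00

The number of spins until the next new symbol is geometric with success probability 1/23, so its mean is 23/1.
E = 23/1 = 23.000.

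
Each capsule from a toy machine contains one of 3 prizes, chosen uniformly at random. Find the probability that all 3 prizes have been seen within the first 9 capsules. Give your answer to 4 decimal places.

0.9221

Let A_i be the event that prize i is missing after 9 capsules. By inclusion–exclusion on the A_i,
P(all seen) = Σ_{j=0}^{3} (-1)^j C(3,j)((3-j)/3)^9
= 1.00000 - 0.07804 + 0.00015 - 0.00000
= 0.92212.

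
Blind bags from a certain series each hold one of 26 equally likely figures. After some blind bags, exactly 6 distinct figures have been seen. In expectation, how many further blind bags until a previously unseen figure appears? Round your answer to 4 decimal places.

1.3000

The number of blind bags until the next new figure is geometric with success probability 20/26, so its mean is 26/20.
E = 26/20 = 1.30000.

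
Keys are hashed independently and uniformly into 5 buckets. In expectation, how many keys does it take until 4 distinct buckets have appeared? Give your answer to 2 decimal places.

6.42

Going from k to k+1 distinct takes a geometric number of keys with mean 5/(5-k).
Sum over k = 0,...,3: E = 5/5 + 5/4 + 5/3 + 5/2 = 6.417.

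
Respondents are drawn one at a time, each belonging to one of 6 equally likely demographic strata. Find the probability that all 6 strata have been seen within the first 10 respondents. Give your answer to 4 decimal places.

0.2718

By inclusion–exclusion over which strata are missing,
P(all seen) = Σ_{j=0}^{6} (-1)^j C(6,j)((6-j)/6)^10
= 1.00000 - 0.96903 + 0.26012 - 0.01953 + 0.00025 - 0.00000 + 0.00000
= 0.27181.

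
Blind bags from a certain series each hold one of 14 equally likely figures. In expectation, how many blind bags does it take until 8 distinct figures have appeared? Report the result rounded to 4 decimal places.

11.2219

With k distinct figures already seen, the next new one arrives after an expected 14/(14-k) blind bags.
Sum over k = 0,...,7: E = 14/14 + 14/13 + 14/12 + ... + 14/8 + 14/7 = 11.22187.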